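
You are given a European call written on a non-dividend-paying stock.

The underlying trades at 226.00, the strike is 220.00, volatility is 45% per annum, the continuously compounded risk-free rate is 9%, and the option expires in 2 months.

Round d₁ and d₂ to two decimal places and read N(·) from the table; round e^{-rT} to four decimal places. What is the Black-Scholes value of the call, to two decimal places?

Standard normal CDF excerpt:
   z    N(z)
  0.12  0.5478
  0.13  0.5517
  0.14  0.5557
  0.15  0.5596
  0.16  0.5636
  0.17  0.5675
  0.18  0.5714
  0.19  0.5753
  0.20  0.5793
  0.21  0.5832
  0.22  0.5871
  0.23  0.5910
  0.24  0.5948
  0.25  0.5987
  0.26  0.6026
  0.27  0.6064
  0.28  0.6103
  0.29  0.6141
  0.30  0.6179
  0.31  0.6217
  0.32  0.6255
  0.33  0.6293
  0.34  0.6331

σ√T = 0.45·√0.1667 = 0.1837
ln(S/K) + (r + σ²/2)T = ln(226/220) + (0.09 + 0.45²/2)·0.1667 = 0.0269 + 0.0319 = 0.0588
d₁ = 0.0588 / 0.1837 = 0.3200 ≈ 0.32
d₂ = d₁ − σ√T = 0.3200 − 0.1837 = 0.1363 ≈ 0.14
e^(−rT) = e^(−0.09·0.1667) = 0.9851
N(d₁) = N(0.32) = 0.6255;  N(d₂) = N(0.14) = 0.5557
C = 226·0.6255 − 220·0.9851·0.5557 = 141.3630 − 120.4324 = 20.9306

20.93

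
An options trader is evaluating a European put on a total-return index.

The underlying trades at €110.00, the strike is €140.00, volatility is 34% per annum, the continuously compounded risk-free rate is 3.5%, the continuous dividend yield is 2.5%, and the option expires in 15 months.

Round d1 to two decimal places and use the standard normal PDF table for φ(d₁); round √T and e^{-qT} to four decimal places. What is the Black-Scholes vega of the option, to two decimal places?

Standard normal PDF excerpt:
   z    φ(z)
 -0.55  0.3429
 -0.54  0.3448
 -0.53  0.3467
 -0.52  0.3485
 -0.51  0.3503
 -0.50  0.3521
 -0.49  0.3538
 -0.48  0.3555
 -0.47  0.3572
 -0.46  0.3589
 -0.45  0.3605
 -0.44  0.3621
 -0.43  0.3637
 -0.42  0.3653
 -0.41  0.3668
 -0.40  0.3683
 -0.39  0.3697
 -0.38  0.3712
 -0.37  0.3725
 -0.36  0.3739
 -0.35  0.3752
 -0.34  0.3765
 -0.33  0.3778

43.72

T = 1.25;  σ√T = 0.3801
d₁ = [ln(110/140) + (0.035 − 0.025 + 0.34²/2)·1.25] / 0.3801 = [-0.2412 + 0.0848] / 0.3801 = -0.4115 ⇒ -0.41
√T = √1.25 = 1.1180
φ(d₁) = φ(-0.41) = 0.3668
exp(−qT) = exp(−0.025·1.25) = 0.9692
vega = S·exp(−qT)·φ(d₁)·√T = 110·0.9692·0.3668·1.1180 = 43.7197
(Vega is the same for a European call and put with the same parameters.)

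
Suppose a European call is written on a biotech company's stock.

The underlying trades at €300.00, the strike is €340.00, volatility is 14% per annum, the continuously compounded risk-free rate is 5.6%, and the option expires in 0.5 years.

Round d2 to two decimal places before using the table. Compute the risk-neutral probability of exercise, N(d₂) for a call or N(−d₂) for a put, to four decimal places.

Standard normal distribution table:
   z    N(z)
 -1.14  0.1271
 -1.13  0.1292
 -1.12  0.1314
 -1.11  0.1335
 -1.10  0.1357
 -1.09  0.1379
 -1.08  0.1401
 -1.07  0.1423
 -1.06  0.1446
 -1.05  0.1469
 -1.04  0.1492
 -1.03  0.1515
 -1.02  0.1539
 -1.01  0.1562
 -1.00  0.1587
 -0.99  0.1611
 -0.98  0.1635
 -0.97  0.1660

σ√T = 0.14 × 0.7071 = 0.0990
d₁ = [ln(300/340) + (0.056 + 0.14²/2)·0.5] / 0.0990 = [-0.1252 + 0.0329] / 0.0990 = -0.9320 → -0.93
d₂ = d₁ − σ√T = -0.9320 − 0.0990 = -1.0310 → -1.03
Risk-neutral Pr[S_T > K] = N(d₂) = N(-1.03) = 0.1515

0.1515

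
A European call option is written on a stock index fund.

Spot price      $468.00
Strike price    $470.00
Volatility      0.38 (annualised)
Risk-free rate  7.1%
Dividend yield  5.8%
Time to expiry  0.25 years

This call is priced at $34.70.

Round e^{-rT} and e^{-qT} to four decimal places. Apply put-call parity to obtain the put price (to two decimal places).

$35.17

e^(−qT) = e^(−0.058·0.25) = 0.9856;  e^(−rT) = e^(−0.071·0.25) = 0.9824
Put-call parity: C − P = S·e^(−qT) − K·e^(−rT) = 468·0.9856 − 470·0.9824 = 461.2608 − 461.7280 = -0.4672
P = C − (C − P) = 34.70 − (-0.4672) = 35.1672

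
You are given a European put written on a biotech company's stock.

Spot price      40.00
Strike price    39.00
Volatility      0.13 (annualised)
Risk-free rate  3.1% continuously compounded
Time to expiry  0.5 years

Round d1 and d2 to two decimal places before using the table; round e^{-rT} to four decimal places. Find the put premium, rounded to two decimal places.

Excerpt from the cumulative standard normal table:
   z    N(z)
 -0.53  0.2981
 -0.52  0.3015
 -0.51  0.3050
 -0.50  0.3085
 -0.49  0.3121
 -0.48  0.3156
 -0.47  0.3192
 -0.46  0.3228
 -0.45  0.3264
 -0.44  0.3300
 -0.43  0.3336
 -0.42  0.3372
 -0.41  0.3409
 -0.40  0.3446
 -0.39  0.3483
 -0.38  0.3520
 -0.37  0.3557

0.75

σ√T = 0.13·√0.5 = 0.0919
d₁ = [ln(40/39) + (0.031 + ½·0.13²)·0.5] / (σ√T) = (0.0253 + 0.0197) / 0.0919 = 0.4900 ⇒ 0.49
d₂ = 0.4900 − 0.0919 = 0.3981 ⇒ 0.40
e^(−rT) = e^(−0.031·0.5) = 0.9846
N(−d₂) = N(-0.40) = 0.3446;  N(−d₁) = N(-0.49) = 0.3121
P = 39·0.9846·0.3446 − 40·0.3121 = 13.2324 − 12.4840 = 0.7484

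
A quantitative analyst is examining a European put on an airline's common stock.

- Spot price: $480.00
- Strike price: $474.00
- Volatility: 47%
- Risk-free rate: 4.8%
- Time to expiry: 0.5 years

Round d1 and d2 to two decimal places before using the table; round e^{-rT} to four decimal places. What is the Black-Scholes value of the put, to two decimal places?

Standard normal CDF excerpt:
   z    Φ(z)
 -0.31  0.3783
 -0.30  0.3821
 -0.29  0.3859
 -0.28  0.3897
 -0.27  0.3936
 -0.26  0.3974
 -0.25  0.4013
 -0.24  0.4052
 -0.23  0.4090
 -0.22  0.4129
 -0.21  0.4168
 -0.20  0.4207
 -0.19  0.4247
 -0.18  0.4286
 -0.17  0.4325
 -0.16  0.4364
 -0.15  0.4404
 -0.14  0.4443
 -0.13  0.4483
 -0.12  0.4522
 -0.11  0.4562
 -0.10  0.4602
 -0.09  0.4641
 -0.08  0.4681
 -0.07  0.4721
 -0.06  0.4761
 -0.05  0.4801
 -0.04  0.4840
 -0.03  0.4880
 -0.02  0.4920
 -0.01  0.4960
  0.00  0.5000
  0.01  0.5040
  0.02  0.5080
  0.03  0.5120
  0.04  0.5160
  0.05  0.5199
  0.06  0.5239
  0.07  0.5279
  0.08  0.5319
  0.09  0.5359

$55.39

σ√T = 0.47 × 0.7071 = 0.3323
d₁ = [ln(480/474) + (0.048 + ½·0.47²)·0.5] / (σ√T) = (0.0126 + 0.0792) / 0.3323 = 0.2762 → 0.28
d₂ = 0.2762 − 0.3323 = -0.0561 → -0.06
exp(−rT) = exp(−0.048·0.5) = 0.9763
N(−d₂) = N(0.06) = 0.5239;  N(−d₁) = N(-0.28) = 0.3897
P = 474·0.9763·0.5239 − 480·0.3897 = 242.4432 − 187.0560 = 55.3872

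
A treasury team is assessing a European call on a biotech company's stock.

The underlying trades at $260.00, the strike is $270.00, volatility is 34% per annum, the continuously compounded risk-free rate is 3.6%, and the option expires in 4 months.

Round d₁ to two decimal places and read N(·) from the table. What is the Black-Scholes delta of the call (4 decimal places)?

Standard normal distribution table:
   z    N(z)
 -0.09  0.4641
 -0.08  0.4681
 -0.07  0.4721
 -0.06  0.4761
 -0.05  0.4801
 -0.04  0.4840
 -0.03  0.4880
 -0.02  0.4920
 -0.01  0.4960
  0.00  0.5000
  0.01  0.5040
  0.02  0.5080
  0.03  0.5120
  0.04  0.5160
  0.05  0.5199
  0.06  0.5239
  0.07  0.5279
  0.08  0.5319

T = 0.3333;  σ√T = 0.1963
ln(S/K) + (r + σ²/2)T = ln(260/270) + (0.036 + 0.34²/2)·0.3333 = -0.0377 + 0.0313 = -0.0065
d₁ = -0.0065 / 0.1963 = -0.0330 which rounds to -0.03
N(d₁) = N(-0.03) = 0.4880
Δ_call = N(d₁) = 0.4880

0.4880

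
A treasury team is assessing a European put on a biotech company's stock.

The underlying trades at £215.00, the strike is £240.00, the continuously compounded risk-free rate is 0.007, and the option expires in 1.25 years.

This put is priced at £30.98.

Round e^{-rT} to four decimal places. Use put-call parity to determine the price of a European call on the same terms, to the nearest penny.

e^(−rT) = e^(−0.007·1.25) = 0.9913
Put-call parity: C − P = S − K·e^(−rT) = 215 − 240·0.9913 = 215 − 237.9120 = -22.9120
C = P + (C − P) = 30.98 + (-22.9120) = 8.0680

£8.07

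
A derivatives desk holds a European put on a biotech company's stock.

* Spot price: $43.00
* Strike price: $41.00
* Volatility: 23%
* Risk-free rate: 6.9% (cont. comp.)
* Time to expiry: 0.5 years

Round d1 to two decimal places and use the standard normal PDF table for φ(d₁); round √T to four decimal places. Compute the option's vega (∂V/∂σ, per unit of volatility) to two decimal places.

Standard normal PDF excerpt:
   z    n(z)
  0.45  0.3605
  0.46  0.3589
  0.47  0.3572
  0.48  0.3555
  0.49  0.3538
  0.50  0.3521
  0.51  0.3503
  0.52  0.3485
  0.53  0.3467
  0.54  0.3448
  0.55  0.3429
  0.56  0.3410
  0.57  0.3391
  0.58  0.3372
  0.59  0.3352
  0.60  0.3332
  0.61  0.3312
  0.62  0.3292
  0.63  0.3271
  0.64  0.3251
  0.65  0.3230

10.19

T = 0.5;  σ√T = 0.1626
d₁ = [ln(43/41) + (0.069 + 0.23²/2)·0.5] / 0.1626 = [0.0476 + 0.0477] / 0.1626 = 0.5863 ⇒ 0.59
√T = √0.5 = 0.7071
φ(d₁) = φ(0.59) = 0.3352
vega = S·φ(d₁)·√T = 43·0.3352·0.7071 = 10.1919
(The call has the same vega.)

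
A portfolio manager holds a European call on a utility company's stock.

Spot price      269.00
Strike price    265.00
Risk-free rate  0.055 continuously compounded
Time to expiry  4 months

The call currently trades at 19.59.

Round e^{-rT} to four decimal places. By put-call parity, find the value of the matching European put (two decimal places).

10.77

e^(−rT) = e^(−0.055·0.3333) = 0.9818
Put-call parity: C − P = S − K·e^(−rT) = 269 − 265·0.9818 = 269 − 260.1770 = 8.8230
P = C − (C − P) = 19.59 − (8.8230) = 10.7670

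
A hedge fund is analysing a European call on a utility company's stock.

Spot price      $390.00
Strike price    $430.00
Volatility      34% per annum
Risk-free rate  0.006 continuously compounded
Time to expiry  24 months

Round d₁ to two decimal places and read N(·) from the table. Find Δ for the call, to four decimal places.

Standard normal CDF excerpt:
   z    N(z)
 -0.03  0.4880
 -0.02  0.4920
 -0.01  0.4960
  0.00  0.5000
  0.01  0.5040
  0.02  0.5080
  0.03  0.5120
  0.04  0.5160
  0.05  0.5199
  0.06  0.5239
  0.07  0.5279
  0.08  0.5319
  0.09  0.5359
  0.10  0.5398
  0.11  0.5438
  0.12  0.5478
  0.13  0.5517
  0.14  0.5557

0.5239

T = 2;  σ√T = 0.4808
d₁ = [ln(390/430) + (0.006 + 0.34²/2)·2] / 0.4808 = [-0.0976 + 0.1276] / 0.4808 = 0.0623 ⇒ 0.06
N(d₁) = N(0.06) = 0.5239
Δ_call = N(d₁) = 0.5239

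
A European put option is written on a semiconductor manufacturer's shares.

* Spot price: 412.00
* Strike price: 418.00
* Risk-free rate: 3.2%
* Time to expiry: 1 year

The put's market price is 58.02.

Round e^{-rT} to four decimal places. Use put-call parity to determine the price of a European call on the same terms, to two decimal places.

exp(−rT) = exp(−0.032·1) = 0.9685
Put-call parity: C − P = S − K·e^(−rT) = 412 − 418·0.9685 = 412 − 404.8330 = 7.1670
C = P + (C − P) = 58.02 + (7.1670) = 65.1870

65.19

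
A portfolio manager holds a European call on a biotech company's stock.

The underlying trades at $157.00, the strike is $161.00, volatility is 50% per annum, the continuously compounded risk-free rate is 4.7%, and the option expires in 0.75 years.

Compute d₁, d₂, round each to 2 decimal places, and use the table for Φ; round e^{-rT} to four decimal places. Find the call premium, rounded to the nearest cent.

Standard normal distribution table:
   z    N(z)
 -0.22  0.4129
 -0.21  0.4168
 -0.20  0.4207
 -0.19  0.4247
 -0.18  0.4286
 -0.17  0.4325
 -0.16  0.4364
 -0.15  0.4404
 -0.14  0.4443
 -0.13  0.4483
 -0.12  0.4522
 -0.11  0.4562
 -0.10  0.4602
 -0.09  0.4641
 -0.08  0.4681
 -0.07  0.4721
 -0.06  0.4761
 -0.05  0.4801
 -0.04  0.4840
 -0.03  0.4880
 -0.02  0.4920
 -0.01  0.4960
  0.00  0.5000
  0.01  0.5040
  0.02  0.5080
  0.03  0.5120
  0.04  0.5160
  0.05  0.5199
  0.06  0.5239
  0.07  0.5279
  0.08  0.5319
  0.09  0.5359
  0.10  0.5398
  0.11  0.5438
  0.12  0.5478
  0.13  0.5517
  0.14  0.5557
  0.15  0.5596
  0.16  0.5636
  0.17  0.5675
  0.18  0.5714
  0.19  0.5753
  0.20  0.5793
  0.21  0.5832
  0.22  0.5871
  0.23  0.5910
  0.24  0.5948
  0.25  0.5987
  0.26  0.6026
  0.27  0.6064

σ√T = 0.5 × 0.8660 = 0.4330
ln(S/K) + (r + σ²/2)T = ln(157/161) + (0.047 + 0.5²/2)·0.75 = -0.0252 + 0.1290 = 0.1038
d₁ = 0.1038 / 0.4330 = 0.2398 ⇒ 0.24
d₂ = d₁ − σ√T = 0.2398 − 0.4330 = -0.1932 ⇒ -0.19
exp(−rT) = exp(−0.047·0.75) = 0.9654
N(d₁) = N(0.24) = 0.5948;  N(d₂) = N(-0.19) = 0.4247
C = 157·0.5948 − 161·0.9654·0.4247 = 93.3836 − 66.0109 = 27.3727

$27.37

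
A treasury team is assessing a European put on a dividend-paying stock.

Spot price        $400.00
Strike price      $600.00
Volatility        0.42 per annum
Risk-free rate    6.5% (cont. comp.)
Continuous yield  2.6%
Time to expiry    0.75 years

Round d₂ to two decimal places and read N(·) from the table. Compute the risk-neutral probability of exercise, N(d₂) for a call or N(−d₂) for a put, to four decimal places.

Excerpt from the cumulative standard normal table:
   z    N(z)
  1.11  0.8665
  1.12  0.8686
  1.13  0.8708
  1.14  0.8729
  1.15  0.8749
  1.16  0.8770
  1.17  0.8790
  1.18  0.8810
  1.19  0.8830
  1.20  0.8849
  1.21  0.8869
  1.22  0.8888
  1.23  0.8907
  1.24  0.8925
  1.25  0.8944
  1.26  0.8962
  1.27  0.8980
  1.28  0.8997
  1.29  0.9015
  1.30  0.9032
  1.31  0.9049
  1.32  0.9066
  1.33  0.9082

0.8888

T = 0.75;  σ√T = 0.3637
d₁ = [ln(400/600) + (0.065 − 0.026 + 0.42²/2)·0.75] / 0.3637 = [-0.4055 + 0.0954] / 0.3637 = -0.8525 → -0.85
d₂ = d₁ − σ√T = -0.8525 − 0.3637 = -1.2162 → -1.22
Pr(exercise) under Q = N(−d₂) = N(1.22) = 0.8888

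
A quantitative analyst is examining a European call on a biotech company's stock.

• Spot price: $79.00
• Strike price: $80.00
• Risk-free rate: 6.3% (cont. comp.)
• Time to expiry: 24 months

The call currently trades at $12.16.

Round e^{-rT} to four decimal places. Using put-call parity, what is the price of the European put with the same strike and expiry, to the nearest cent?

exp(−rT) = exp(−0.063·2) = 0.8816
Put-call parity: C − P = S − K·e^(−rT) = 79 − 80·0.8816 = 79 − 70.5280 = 8.4720
P = C − (C − P) = 12.16 − (8.4720) = 3.6880

$3.69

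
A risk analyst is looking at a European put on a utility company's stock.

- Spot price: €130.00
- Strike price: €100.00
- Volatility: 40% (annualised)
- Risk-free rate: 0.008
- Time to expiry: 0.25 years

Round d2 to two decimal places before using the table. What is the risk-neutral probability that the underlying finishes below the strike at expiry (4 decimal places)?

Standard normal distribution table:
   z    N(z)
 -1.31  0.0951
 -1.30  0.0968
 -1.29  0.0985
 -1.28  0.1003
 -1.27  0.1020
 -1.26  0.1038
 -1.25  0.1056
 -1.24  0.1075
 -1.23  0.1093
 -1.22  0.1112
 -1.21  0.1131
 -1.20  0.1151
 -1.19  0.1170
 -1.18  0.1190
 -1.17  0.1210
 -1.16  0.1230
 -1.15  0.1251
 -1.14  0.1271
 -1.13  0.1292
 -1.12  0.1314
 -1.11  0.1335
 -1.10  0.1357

σ√T = 0.4 × 0.5000 = 0.2000
d₁ = [ln(130/100) + (0.008 + ½·0.4²)·0.25] / (σ√T) = (0.2624 + 0.0220) / 0.2000 = 1.4218 ⇒ 1.42
d₂ = 1.4218 − 0.2000 = 1.2218 ⇒ 1.22
Risk-neutral Pr[S_T < K] = N(−d₂) = N(-1.22) = 0.1112

0.1112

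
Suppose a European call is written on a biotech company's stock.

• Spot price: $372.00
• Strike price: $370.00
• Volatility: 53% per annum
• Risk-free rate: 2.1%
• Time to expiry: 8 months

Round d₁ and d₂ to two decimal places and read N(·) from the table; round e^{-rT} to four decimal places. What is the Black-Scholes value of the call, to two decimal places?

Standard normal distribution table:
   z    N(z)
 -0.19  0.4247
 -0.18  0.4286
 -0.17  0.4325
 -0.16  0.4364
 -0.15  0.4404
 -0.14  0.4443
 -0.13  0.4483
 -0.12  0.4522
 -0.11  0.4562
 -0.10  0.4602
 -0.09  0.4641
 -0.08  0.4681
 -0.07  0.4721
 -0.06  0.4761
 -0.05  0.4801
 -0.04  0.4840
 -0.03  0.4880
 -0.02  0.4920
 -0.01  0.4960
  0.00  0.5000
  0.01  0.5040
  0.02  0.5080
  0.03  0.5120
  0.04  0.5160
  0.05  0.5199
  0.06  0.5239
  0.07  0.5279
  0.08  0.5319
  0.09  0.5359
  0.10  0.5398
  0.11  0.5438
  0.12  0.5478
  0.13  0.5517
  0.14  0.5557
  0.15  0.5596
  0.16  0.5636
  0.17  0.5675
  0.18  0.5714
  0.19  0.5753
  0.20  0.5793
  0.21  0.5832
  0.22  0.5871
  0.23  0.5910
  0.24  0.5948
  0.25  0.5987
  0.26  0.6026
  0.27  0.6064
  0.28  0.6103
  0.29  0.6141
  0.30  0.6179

T = 0.6667;  σ√T = 0.4327
d₁ = [ln(372/370) + (0.021 + ½·0.53²)·0.6667] / (σ√T) = (0.0054 + 0.1076) / 0.4327 = 0.2612 ≈ 0.26
d₂ = 0.2612 − 0.4327 = -0.1716 ≈ -0.17
exp(−rT) = exp(−0.021·0.6667) = 0.9861
N(d₁) = N(0.26) = 0.6026;  N(d₂) = N(-0.17) = 0.4325
C = 372·0.6026 − 370·0.9861·0.4325 = 224.1672 − 157.8007 = 66.3665

$66.37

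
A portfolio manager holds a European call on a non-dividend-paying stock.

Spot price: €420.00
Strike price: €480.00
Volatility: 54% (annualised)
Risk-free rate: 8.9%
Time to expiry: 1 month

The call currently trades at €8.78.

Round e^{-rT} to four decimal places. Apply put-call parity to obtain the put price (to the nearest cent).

e^(−rT) = e^(−0.089·0.08333) = 0.9926
Put-call parity: C − P = S − K·e^(−rT) = 420 − 480·0.9926 = 420 − 476.4480 = -56.4480
P = C − (C − P) = 8.78 − (-56.4480) = 65.2280

€65.23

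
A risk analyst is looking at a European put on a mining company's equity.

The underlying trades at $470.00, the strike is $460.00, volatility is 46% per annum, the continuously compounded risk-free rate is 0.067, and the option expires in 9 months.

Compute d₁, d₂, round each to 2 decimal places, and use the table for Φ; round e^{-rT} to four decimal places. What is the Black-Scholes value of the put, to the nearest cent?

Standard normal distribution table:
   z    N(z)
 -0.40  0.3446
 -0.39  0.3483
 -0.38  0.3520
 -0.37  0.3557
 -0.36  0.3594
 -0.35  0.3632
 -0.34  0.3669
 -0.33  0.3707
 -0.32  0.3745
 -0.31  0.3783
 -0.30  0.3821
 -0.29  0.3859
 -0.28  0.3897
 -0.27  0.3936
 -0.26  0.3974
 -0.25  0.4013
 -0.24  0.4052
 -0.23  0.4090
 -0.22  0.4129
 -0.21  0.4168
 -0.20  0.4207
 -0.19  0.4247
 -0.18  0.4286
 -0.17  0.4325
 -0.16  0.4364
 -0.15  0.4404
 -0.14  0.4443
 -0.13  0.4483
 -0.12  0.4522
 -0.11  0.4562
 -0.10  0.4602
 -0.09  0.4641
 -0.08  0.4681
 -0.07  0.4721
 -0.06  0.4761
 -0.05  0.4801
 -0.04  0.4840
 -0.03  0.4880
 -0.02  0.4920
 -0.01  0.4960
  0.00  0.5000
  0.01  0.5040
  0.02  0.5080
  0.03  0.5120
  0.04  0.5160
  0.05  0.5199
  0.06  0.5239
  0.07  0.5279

$56.79

σ√T = 0.46 × 0.8660 = 0.3984
d₁ = [ln(470/460) + (0.067 + ½·0.46²)·0.75] / (σ√T) = (0.0215 + 0.1296) / 0.3984 = 0.3793 which rounds to 0.38
d₂ = 0.3793 − 0.3984 = -0.0191 which rounds to -0.02
exp(−rT) = exp(−0.067·0.75) = 0.9510
N(−d₂) = N(0.02) = 0.5080;  N(−d₁) = N(-0.38) = 0.3520
P = 460·0.9510·0.5080 − 470·0.3520 = 222.2297 − 165.4400 = 56.7897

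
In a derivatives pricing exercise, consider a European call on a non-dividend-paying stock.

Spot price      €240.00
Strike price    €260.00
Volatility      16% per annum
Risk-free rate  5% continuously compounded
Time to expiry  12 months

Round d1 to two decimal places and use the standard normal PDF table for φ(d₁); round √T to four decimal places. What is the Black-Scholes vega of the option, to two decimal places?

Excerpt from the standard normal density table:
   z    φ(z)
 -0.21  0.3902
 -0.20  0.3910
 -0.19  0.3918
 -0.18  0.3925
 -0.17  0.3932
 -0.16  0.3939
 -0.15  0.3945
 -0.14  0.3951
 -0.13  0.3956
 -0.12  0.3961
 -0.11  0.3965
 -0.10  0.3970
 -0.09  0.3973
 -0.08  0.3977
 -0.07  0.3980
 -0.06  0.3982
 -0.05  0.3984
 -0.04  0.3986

T = 1;  σ√T = 0.1600
ln(S/K) + (r + σ²/2)T = ln(240/260) + (0.05 + 0.16²/2)·1 = -0.0800 + 0.0628 = -0.0172
d₁ = -0.0172 / 0.1600 = -0.1078 which rounds to -0.11
√T = √1 = 1.0000
φ(d₁) = φ(-0.11) = 0.3965
vega = S·φ(d₁)·√T = 240·0.3965·1.0000 = 95.1600

95.16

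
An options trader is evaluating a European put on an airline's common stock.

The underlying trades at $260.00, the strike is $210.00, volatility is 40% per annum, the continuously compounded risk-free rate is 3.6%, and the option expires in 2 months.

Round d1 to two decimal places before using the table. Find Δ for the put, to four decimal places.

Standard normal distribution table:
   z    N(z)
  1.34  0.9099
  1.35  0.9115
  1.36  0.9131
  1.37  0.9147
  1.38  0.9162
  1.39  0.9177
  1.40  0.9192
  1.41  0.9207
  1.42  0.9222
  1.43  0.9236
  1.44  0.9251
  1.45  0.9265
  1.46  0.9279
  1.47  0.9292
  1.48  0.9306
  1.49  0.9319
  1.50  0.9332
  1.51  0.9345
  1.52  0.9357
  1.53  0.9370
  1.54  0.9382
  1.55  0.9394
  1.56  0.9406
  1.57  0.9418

σ√T = 0.4·√0.1667 = 0.1633
ln(S/K) + (r + σ²/2)T = ln(260/210) + (0.036 + 0.4²/2)·0.1667 = 0.2136 + 0.0193 = 0.2329
d₁ = 0.2329 / 0.1633 = 1.4263 ≈ 1.43
N(d₁) = N(1.43) = 0.9236
Δ_put = N(d₁) − 1 = 0.9236 − 1 = -0.0764

-0.0764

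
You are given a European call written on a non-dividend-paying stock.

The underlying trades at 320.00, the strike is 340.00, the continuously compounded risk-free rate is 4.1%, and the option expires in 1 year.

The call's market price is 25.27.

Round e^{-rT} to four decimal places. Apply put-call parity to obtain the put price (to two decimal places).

exp(−rT) = exp(−0.041·1) = 0.9598
Put-call parity: C − P = S − K·e^(−rT) = 320 − 340·0.9598 = 320 − 326.3320 = -6.3320
P = C − (C − P) = 25.27 − (-6.3320) = 31.6020

31.60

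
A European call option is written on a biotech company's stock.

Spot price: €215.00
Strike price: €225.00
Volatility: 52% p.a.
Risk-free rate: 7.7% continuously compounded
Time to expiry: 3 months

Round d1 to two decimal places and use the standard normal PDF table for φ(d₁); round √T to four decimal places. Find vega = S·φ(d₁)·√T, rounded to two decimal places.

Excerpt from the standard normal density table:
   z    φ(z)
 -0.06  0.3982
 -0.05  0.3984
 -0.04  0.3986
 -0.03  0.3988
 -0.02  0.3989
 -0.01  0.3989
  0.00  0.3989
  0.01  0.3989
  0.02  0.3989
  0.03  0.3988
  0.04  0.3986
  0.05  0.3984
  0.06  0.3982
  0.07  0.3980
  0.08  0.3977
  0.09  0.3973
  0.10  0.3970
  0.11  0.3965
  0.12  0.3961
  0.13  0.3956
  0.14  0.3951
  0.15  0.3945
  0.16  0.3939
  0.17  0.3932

σ√T = 0.52·√0.25 = 0.2600
d₁ = [ln(215/225) + (0.077 + 0.52²/2)·0.25] / 0.2600 = [-0.0455 + 0.0530] / 0.2600 = 0.0292 ⇒ 0.03
√T = √0.25 = 0.5000
φ(d₁) = φ(0.03) = 0.3988
vega = S·φ(d₁)·√T = 215·0.3988·0.5000 = 42.8710

42.87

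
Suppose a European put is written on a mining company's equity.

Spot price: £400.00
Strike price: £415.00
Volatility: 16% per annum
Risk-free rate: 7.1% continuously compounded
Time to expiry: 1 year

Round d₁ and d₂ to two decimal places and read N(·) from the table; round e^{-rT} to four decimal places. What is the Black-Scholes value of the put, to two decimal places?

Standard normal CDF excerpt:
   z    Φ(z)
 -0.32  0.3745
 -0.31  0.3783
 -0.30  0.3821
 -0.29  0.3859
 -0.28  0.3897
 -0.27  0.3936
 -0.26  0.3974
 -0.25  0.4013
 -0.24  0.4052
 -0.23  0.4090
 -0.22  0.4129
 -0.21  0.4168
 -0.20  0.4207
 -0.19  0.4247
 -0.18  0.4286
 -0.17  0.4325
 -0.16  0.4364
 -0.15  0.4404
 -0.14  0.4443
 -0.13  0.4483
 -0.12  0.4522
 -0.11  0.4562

£18.94

σ√T = 0.16 × 1.0000 = 0.1600
d₁ = [ln(400/415) + (0.071 + 0.16²/2)·1] / 0.1600 = [-0.0368 + 0.0838] / 0.1600 = 0.2937 ≈ 0.29
d₂ = d₁ − σ√T = 0.2937 − 0.1600 = 0.1337 ≈ 0.13
exp(−rT) = exp(−0.071·1) = 0.9315
P = 415·0.9315·N(-0.13) − 400·N(-0.29) = 415·0.9315·0.4483 − 400·0.3859 = 173.3005 − 154.3600 = 18.9405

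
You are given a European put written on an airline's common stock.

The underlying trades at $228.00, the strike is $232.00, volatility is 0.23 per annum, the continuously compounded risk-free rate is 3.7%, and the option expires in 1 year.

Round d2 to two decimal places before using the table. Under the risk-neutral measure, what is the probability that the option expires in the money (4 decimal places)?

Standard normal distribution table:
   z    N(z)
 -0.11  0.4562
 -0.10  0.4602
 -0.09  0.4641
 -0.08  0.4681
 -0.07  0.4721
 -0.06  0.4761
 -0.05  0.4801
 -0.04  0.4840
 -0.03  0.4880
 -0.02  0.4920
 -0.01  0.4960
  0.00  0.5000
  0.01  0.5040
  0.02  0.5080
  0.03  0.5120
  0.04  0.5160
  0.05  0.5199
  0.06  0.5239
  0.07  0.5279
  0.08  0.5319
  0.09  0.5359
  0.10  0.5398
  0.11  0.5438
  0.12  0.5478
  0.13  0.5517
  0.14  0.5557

σ√T = 0.23·√1 = 0.2300
d₁ = [ln(228/232) + (0.037 + 0.23²/2)·1] / 0.2300 = [-0.0174 + 0.0635] / 0.2300 = 0.2003 → 0.20
d₂ = d₁ − σ√T = 0.2003 − 0.2300 = -0.0297 → -0.03
Risk-neutral Pr[S_T < K] = N(−d₂) = N(0.03) = 0.5120

0.5120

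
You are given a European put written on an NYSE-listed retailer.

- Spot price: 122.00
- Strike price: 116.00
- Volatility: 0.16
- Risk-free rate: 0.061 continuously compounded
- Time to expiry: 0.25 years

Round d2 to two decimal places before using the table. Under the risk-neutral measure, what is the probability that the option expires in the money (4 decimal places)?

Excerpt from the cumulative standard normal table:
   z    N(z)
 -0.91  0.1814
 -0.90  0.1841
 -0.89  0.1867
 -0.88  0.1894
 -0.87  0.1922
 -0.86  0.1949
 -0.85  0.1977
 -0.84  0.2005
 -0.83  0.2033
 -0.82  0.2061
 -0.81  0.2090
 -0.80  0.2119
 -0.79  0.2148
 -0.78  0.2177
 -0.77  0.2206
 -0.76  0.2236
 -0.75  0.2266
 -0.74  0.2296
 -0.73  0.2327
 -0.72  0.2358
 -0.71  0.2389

σ√T = 0.16 × 0.5000 = 0.0800
d₁ = [ln(122/116) + (0.061 + ½·0.16²)·0.25] / (σ√T) = (0.0504 + 0.0185) / 0.0800 = 0.8610 which rounds to 0.86
d₂ = 0.8610 − 0.0800 = 0.7810 which rounds to 0.78
Pr(exercise) under Q = N(−d₂) = N(-0.78) = 0.2177

0.2177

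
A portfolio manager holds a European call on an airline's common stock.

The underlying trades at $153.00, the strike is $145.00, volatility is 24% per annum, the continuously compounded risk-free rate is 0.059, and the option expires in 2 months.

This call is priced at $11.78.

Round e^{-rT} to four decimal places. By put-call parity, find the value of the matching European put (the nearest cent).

e^(−rT) = e^(−0.059·0.1667) = 0.9902
Put-call parity: C − P = S − K·e^(−rT) = 153 − 145·0.9902 = 153 − 143.5790 = 9.4210
P = C − (C − P) = 11.78 − (9.4210) = 2.3590

$2.36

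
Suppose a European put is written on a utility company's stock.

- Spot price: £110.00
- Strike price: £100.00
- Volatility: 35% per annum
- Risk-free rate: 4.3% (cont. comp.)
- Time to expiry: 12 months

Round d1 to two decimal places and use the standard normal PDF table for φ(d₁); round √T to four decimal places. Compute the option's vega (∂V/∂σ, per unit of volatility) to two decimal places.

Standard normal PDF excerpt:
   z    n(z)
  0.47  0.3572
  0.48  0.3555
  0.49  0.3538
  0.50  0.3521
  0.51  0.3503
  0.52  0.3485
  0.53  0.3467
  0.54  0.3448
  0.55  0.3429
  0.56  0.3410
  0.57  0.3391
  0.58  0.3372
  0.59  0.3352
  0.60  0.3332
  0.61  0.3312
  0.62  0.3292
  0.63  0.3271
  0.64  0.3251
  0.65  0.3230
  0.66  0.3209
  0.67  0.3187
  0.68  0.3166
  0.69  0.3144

37.30

T = 1;  σ√T = 0.3500
d₁ = [ln(110/100) + (0.043 + 0.35²/2)·1] / 0.3500 = [0.0953 + 0.1042] / 0.3500 = 0.5702 → 0.57
√T = √1 = 1.0000
φ(d₁) = φ(0.57) = 0.3391
vega = S·φ(d₁)·√T = 110·0.3391·1.0000 = 37.3010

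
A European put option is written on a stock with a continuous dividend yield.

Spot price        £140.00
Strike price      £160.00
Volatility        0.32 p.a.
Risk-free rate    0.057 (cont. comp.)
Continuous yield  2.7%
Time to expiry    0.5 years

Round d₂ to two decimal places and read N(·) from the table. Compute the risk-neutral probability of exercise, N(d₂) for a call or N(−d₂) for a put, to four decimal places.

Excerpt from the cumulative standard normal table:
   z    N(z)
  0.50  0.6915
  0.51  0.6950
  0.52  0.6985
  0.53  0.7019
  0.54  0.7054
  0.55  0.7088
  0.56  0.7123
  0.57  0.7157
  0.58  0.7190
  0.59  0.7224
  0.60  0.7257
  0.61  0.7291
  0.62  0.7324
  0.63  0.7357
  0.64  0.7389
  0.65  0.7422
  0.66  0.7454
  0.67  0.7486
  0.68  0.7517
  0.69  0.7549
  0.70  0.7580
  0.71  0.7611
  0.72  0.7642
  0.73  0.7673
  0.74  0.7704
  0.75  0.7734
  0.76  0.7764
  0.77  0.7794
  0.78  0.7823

σ√T = 0.32 × 0.7071 = 0.2263
d₁ = [ln(140/160) + (0.057 − 0.027 + 0.32²/2)·0.5] / 0.2263 = [-0.1335 + 0.0406] / 0.2263 = -0.4107 → -0.41
d₂ = d₁ − σ√T = -0.4107 − 0.2263 = -0.6370 → -0.64
Pr(exercise) under Q = N(−d₂) = N(0.64) = 0.7389

0.7389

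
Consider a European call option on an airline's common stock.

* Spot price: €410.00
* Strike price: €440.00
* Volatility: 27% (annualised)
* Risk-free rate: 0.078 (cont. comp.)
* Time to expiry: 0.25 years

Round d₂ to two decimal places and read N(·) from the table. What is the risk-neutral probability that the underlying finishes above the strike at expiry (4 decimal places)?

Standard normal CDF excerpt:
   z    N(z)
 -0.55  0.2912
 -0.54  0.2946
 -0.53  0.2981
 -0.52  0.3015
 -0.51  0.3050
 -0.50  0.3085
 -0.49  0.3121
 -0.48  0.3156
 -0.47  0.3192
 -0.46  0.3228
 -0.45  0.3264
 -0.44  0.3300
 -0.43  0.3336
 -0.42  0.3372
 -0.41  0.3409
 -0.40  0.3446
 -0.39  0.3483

0.3264

σ√T = 0.27·√0.25 = 0.1350
d₁ = [ln(410/440) + (0.078 + ½·0.27²)·0.25] / (σ√T) = (-0.0706 + 0.0286) / 0.1350 = -0.3111 ≈ -0.31
d₂ = -0.3111 − 0.1350 = -0.4461 ≈ -0.45
Risk-neutral Pr[S_T > K] = N(d₂) = N(-0.45) = 0.3264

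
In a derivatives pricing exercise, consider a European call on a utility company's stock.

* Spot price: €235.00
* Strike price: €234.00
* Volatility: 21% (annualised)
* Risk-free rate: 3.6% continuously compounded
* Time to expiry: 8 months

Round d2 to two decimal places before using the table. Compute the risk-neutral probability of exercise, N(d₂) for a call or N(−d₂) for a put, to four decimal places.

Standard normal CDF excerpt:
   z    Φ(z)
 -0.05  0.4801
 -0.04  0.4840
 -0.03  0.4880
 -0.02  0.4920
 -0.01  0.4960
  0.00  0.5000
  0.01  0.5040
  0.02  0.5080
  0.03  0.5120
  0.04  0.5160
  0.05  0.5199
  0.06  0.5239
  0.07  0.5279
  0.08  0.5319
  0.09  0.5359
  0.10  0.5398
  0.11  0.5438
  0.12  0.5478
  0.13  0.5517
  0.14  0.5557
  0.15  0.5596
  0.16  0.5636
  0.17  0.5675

0.5319

σ√T = 0.21 × 0.8165 = 0.1715
d₁ = [ln(235/234) + (0.036 + 0.21²/2)·0.6667] / 0.1715 = [0.0043 + 0.0387] / 0.1715 = 0.2506 which rounds to 0.25
d₂ = d₁ − σ√T = 0.2506 − 0.1715 = 0.0791 which rounds to 0.08
Pr(exercise) under Q = N(d₂) = 0.5319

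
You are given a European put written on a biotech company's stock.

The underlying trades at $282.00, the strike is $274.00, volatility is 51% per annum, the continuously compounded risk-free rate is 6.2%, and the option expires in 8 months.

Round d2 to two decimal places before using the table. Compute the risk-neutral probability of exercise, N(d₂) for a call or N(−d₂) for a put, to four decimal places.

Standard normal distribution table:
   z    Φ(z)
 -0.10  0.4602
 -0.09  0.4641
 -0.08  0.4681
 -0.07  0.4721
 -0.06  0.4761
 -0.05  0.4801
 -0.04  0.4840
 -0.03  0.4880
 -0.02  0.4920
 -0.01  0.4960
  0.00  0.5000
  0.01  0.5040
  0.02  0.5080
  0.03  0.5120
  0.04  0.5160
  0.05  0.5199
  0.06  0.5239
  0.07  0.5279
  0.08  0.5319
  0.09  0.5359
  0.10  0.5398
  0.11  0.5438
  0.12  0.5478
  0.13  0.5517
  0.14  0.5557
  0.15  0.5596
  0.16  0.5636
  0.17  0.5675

T = 0.6667;  σ√T = 0.4164
d₁ = [ln(282/274) + (0.062 + ½·0.51²)·0.6667] / (σ√T) = (0.0288 + 0.1280) / 0.4164 = 0.3766 which rounds to 0.38
d₂ = 0.3766 − 0.4164 = -0.0398 which rounds to -0.04
Risk-neutral Pr[S_T < K] = N(−d₂) = N(0.04) = 0.5160

0.5160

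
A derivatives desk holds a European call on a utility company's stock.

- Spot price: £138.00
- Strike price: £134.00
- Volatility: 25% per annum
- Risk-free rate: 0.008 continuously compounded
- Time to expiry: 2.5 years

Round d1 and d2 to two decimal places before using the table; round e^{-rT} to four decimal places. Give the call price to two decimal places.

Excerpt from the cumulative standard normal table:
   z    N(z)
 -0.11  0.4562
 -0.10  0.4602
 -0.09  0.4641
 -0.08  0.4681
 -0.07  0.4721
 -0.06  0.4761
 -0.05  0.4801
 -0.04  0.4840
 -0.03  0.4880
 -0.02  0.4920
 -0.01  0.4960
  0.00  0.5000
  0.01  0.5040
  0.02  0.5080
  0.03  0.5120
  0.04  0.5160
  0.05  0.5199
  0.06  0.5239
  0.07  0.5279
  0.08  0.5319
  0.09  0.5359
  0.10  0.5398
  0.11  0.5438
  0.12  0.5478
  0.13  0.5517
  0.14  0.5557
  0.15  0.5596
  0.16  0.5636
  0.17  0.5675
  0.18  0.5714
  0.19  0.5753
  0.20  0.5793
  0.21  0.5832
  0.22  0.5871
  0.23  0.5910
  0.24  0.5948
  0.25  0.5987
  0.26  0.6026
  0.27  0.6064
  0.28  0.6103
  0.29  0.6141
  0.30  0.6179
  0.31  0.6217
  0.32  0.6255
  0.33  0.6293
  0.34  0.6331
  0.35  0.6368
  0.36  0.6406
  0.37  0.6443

£24.31

σ√T = 0.25·√2.5 = 0.3953
ln(S/K) + (r + σ²/2)T = ln(138/134) + (0.008 + 0.25²/2)·2.5 = 0.0294 + 0.0981 = 0.1275
d₁ = 0.1275 / 0.3953 = 0.3227 ≈ 0.32
d₂ = d₁ − σ√T = 0.3227 − 0.3953 = -0.0726 ≈ -0.07
exp(−rT) = exp(−0.008·2.5) = 0.9802
N(d₁) = N(0.32) = 0.6255;  N(d₂) = N(-0.07) = 0.4721
C = 138·0.6255 − 134·0.9802·0.4721 = 86.3190 − 62.0088 = 24.3102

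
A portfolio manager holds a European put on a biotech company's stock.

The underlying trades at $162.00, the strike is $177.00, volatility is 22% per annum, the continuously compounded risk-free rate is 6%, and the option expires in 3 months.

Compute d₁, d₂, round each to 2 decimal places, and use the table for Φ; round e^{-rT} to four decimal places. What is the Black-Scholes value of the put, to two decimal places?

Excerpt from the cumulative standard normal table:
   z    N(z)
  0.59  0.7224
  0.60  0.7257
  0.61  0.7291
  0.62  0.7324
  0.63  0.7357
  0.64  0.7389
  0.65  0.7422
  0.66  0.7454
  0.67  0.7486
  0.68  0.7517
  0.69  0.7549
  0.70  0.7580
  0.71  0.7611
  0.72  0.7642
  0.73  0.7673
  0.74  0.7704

$15.13

σ√T = 0.22 × 0.5000 = 0.1100
ln(S/K) + (r + σ²/2)T = ln(162/177) + (0.06 + 0.22²/2)·0.25 = -0.0886 + 0.0210 = -0.0675
d₁ = -0.0675 / 0.1100 = -0.6137 → -0.61
d₂ = d₁ − σ√T = -0.6137 − 0.1100 = -0.7237 → -0.72
exp(−rT) = exp(−0.06·0.25) = 0.9851
N(−d₂) = N(0.72) = 0.7642;  N(−d₁) = N(0.61) = 0.7291
P = 177·0.9851·0.7642 − 162·0.7291 = 133.2480 − 118.1142 = 15.1338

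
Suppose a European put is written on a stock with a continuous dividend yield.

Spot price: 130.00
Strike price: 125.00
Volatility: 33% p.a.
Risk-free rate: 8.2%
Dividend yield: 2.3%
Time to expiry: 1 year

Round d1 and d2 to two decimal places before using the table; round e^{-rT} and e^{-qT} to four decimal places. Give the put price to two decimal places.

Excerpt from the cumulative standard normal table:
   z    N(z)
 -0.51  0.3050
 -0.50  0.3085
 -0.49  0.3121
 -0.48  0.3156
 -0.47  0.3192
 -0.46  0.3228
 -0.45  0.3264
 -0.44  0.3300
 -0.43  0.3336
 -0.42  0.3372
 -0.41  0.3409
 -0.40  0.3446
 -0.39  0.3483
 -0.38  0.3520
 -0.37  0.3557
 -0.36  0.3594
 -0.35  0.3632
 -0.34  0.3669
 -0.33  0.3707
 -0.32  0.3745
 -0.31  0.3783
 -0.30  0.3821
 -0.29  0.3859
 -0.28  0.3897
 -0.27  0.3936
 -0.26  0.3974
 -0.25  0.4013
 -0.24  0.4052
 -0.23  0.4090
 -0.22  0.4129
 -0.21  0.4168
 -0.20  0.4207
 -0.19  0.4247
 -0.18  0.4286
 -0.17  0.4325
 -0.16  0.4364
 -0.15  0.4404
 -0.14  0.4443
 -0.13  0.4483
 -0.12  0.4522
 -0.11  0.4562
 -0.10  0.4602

10.62

σ√T = 0.33 × 1.0000 = 0.3300
d₁ = [ln(130/125) + (0.082 − 0.023 + 0.33²/2)·1] / 0.3300 = [0.0392 + 0.1135] / 0.3300 = 0.4626 ⇒ 0.46
d₂ = d₁ − σ√T = 0.4626 − 0.3300 = 0.1326 ⇒ 0.13
e^(−qT) = e^(−0.023·1) = 0.9773;  e^(−rT) = e^(−0.082·1) = 0.9213
N(−d₂) = N(-0.13) = 0.4483;  N(−d₁) = N(-0.46) = 0.3228
P = 125·0.9213·0.4483 − 130·0.9773·0.3228 = 51.6273 − 41.0114 = 10.6159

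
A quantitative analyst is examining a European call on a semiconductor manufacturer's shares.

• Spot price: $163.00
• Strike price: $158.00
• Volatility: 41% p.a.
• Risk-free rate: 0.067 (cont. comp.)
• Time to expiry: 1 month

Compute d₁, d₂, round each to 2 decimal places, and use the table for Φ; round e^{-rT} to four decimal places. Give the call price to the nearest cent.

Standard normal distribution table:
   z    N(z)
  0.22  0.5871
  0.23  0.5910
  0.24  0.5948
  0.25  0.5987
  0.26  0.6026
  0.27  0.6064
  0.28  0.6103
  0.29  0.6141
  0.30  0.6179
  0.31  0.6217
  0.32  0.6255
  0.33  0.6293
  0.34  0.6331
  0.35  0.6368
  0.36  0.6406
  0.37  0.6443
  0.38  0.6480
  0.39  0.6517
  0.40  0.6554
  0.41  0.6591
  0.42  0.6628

σ√T = 0.41 × 0.2887 = 0.1184
ln(S/K) + (r + σ²/2)T = ln(163/158) + (0.067 + 0.41²/2)·0.08333 = 0.0312 + 0.0126 = 0.0437
d₁ = 0.0437 / 0.1184 = 0.3696 ≈ 0.37
d₂ = d₁ − σ√T = 0.3696 − 0.1184 = 0.2512 ≈ 0.25
exp(−rT) = exp(−0.067·0.08333) = 0.9944
N(d₁) = N(0.37) = 0.6443;  N(d₂) = N(0.25) = 0.5987
C = 163·0.6443 − 158·0.9944·0.5987 = 105.0209 − 94.0649 = 10.9560

$10.96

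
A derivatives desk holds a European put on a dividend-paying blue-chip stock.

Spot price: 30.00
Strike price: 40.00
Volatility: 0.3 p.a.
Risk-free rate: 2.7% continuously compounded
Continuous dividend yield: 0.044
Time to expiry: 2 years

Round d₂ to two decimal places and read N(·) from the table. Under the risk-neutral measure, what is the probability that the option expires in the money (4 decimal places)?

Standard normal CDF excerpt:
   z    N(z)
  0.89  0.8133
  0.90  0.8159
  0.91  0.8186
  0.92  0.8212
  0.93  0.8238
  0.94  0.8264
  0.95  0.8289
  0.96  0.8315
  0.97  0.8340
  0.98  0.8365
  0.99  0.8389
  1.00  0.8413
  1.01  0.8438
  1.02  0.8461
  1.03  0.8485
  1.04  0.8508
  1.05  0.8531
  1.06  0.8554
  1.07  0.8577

0.8340

T = 2;  σ√T = 0.4243
ln(S/K) + (r − q + σ²/2)T = ln(30/40) + (0.027 − 0.044 + 0.3²/2)·2 = -0.2877 + 0.0560 = -0.2317
d₁ = -0.2317 / 0.4243 = -0.5461 which rounds to -0.55
d₂ = d₁ − σ√T = -0.5461 − 0.4243 = -0.9703 which rounds to -0.97
Pr(exercise) under Q = N(−d₂) = N(0.97) = 0.8340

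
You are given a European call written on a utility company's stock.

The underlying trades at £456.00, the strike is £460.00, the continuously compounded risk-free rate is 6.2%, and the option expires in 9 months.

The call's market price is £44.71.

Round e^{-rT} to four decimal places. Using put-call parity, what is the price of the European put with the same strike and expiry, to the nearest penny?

£27.83

exp(−rT) = exp(−0.062·0.75) = 0.9546
Put-call parity: C − P = S − K·e^(−rT) = 456 − 460·0.9546 = 456 − 439.1160 = 16.8840
P = C − (C − P) = 44.71 − (16.8840) = 27.8260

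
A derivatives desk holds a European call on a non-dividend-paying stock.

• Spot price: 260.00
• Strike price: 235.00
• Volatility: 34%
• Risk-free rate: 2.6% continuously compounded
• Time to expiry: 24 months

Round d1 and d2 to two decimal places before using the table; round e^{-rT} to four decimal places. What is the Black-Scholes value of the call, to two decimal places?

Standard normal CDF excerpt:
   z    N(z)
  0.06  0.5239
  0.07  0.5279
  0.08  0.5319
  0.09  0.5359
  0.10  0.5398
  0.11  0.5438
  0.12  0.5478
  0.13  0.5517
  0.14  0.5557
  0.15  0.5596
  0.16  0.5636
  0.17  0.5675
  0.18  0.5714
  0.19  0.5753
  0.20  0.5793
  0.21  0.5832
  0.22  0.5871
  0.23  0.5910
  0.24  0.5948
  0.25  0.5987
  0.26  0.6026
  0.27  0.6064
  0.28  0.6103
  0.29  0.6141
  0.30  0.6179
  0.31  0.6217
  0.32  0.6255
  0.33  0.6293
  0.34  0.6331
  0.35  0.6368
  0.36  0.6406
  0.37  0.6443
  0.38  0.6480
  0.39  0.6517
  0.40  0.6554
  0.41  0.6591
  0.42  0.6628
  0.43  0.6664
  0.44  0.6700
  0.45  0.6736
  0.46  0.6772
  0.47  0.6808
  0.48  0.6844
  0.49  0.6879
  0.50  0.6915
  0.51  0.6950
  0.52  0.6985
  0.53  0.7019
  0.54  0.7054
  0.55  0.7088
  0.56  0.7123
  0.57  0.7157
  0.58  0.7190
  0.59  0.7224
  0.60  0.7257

66.54

σ√T = 0.34 × 1.4142 = 0.4808
d₁ = [ln(260/235) + (0.026 + 0.34²/2)·2] / 0.4808 = [0.1011 + 0.1676] / 0.4808 = 0.5588 ⇒ 0.56
d₂ = d₁ − σ√T = 0.5588 − 0.4808 = 0.0780 ⇒ 0.08
e^(−rT) = e^(−0.026·2) = 0.9493
N(d₁) = N(0.56) = 0.7123;  N(d₂) = N(0.08) = 0.5319
C = 260·0.7123 − 235·0.9493·0.5319 = 185.1980 − 118.6592 = 66.5388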